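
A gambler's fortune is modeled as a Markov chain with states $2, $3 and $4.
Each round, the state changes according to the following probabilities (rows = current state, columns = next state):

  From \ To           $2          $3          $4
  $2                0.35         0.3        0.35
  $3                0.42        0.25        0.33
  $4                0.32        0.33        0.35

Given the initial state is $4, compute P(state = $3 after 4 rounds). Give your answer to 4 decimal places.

Propagate the distribution vector 4 rounds from $4.
After 0 rounds: (0.0000, 0.0000, 1.0000)
After 1 round: (0.3200, 0.3300, 0.3500)
After 2 rounds: (0.3626, 0.2940, 0.3434)
After 3 rounds: (0.3603, 0.2956, 0.3441)
After 4 rounds: (0.3604, 0.2955, 0.3441)
P(in $3 after 4 rounds) = 0.2955

0.2955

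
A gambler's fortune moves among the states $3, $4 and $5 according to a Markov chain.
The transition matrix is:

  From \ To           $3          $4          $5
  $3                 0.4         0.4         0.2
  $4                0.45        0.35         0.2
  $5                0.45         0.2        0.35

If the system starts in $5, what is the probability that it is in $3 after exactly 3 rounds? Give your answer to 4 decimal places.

0.4286

Propagate the distribution vector 3 rounds from $5.
After 0 rounds: (0.0000, 0.0000, 1.0000)
After 1 round: (0.4500, 0.2000, 0.3500)
After 2 rounds: (0.4275, 0.3200, 0.2525)
After 3 rounds: (0.4286, 0.3335, 0.2379)
P(in $3 after 3 rounds) = 0.4286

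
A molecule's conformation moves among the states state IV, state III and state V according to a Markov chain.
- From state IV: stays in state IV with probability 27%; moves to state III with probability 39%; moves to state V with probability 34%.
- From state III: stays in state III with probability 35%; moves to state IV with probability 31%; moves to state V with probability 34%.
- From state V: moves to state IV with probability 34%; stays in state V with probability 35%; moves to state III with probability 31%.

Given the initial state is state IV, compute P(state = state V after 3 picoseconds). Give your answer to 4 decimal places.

Propagate the distribution vector 3 picoseconds from state IV.
After 0 picoseconds: (1.0000, 0.0000, 0.0000)
After 1 picosecond: (0.2700, 0.3900, 0.3400)
After 2 picoseconds: (0.3094, 0.3472, 0.3434)
After 3 picoseconds: (0.3079, 0.3486, 0.3434)
P(in state V after 3 picoseconds) = 0.3434

0.3434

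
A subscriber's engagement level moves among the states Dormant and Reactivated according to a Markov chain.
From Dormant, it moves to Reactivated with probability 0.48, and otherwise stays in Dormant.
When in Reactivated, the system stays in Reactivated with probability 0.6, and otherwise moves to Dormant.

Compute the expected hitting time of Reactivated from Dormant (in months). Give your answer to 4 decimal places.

2.0833

Let t(s) be the expected number of months to first reach Reactivated from state s, with t(Reactivated) = 0. Conditioning on the first month:
t(Dormant) = 1 + 0.52·t(Dormant)
Solving: t(Dormant) = 2.0833.
Expected months from Dormant to Reactivated: 2.0833.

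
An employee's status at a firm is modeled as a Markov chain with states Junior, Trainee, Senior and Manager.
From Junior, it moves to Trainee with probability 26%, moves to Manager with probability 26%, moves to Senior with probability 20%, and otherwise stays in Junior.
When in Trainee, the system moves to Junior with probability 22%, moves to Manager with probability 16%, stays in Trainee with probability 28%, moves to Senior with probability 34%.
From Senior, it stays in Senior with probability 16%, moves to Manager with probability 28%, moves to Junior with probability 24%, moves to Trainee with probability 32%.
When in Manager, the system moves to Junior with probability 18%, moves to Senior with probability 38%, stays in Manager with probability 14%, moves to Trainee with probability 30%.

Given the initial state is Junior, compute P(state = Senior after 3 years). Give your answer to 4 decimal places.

Propagate the distribution vector 3 years from Junior.
After 0 years: (1.0000, 0.0000, 0.0000, 0.0000)
After 1 year: (0.2800, 0.2600, 0.2000, 0.2600)
After 2 years: (0.2304, 0.2876, 0.2752, 0.2068)
After 3 years: (0.2311, 0.2905, 0.2665, 0.2119)
P(in Senior after 3 years) = 0.2665

0.2665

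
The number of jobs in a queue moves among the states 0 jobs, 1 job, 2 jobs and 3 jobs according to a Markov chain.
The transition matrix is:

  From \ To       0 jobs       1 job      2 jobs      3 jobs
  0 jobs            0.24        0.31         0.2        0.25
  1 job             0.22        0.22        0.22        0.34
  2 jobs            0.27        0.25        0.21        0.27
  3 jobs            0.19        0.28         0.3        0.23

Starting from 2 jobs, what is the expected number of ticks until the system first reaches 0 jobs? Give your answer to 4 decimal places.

4.2491

Let t(s) be the expected number of ticks to first reach 0 jobs from state s, with t(0 jobs) = 0. Conditioning on the first tick:
t(1 job) = 1 + 0.22·t(1 job) + 0.22·t(2 jobs) + 0.34·t(3 jobs)
t(2 jobs) = 1 + 0.25·t(1 job) + 0.21·t(2 jobs) + 0.27·t(3 jobs)
t(3 jobs) = 1 + 0.28·t(1 job) + 0.3·t(2 jobs) + 0.23·t(3 jobs)
Solving: t(1 job) = 4.4781, t(2 jobs) = 4.2491, t(3 jobs) = 4.5826.
Expected ticks from 2 jobs to 0 jobs: 4.2491.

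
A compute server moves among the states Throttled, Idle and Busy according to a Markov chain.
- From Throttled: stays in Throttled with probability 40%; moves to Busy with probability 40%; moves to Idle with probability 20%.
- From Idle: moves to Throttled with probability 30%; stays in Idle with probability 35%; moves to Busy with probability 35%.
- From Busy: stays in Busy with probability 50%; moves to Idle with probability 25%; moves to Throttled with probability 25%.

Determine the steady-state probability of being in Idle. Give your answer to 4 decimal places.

Let the stationary distribution be π with π = πP and π_1 + π_2 + π_3 = 1.
π_1 = 0.4·π_1 + 0.3·π_2 + 0.25·π_3
π_2 = 0.2·π_1 + 0.35·π_2 + 0.25·π_3
Solving with the normalization constraint gives π = (0.3094, 0.2606, 0.4300).
So the stationary probability of Idle is 0.2606.

0.2606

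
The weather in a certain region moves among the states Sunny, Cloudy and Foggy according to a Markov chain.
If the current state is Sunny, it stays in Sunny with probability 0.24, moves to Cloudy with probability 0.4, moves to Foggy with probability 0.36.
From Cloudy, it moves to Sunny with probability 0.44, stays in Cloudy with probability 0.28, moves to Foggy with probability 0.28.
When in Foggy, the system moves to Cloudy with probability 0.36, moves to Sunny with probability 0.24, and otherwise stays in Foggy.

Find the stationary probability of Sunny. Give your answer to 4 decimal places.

Let the stationary distribution be π with π = πP and π_1 + π_2 + π_3 = 1.
π_1 = 0.24·π_1 + 0.44·π_2 + 0.24·π_3
π_2 = 0.4·π_1 + 0.28·π_2 + 0.36·π_3
Solving with the normalization constraint gives π = (0.3090, 0.3448, 0.3463).
So the stationary probability of Sunny is 0.3090.

0.3090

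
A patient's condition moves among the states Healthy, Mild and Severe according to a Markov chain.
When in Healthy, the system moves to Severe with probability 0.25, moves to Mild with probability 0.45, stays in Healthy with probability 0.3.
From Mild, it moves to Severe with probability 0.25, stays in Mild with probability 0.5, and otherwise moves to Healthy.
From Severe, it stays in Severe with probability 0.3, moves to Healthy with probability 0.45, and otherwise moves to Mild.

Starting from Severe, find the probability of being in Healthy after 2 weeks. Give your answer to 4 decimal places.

0.3325

Sum over the intermediate state after 1 week:
P = P(Severe→Healthy)·P(Healthy→Healthy) + P(Severe→Mild)·P(Mild→Healthy) + P(Severe→Severe)·P(Severe→Healthy)
  = 0.45×0.3 + 0.25×0.25 + 0.3×0.45
  = 0.1350 + 0.0625 + 0.1350 = 0.3325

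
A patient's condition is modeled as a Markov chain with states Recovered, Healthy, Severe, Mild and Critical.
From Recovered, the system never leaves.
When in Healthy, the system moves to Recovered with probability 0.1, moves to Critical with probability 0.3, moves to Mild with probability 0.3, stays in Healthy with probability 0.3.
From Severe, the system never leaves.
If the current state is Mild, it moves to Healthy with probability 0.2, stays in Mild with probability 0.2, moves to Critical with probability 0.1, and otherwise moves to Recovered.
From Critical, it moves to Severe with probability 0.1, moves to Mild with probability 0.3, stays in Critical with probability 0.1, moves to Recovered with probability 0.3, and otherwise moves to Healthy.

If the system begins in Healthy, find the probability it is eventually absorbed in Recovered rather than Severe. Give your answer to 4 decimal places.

Let h(s) be the probability of absorption at Recovered starting from transient state s. Then h(Recovered) = 1 and h(Severe) = 0. By first-step analysis:
h(Healthy) = 0.1·1 + 0.3·h(Healthy) + 0.3·h(Mild) + 0.3·h(Critical)
h(Mild) = 0.5·1 + 0.2·h(Healthy) + 0.2·h(Mild) + 0.1·h(Critical)
h(Critical) = 0.3·1 + 0.2·h(Healthy) + 0.1·0 + 0.3·h(Mild) + 0.1·h(Critical)
Solving: h(Healthy) = 0.9244, h(Mild) = 0.9636, h(Critical) = 0.8599.
Starting from Healthy, the probability is 0.9244.

0.9244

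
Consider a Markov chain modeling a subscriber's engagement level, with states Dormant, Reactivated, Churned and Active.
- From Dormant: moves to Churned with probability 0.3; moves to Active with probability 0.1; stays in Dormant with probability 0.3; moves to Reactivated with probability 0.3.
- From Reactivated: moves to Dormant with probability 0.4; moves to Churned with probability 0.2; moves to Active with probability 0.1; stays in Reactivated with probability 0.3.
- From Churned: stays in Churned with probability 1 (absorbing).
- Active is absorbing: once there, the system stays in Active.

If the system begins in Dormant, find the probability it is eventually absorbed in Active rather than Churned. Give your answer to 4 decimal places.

Let h(s) be the probability of absorption at Active starting from transient state s. Then h(Active) = 1 and h(Churned) = 0. By first-step analysis:
h(Dormant) = 0.3·h(Dormant) + 0.3·h(Reactivated) + 0.3·0 + 0.1·1
h(Reactivated) = 0.4·h(Dormant) + 0.3·h(Reactivated) + 0.2·0 + 0.1·1
Solving: h(Dormant) = 0.2703, h(Reactivated) = 0.2973.
Starting from Dormant, the probability is 0.2703.

0.2703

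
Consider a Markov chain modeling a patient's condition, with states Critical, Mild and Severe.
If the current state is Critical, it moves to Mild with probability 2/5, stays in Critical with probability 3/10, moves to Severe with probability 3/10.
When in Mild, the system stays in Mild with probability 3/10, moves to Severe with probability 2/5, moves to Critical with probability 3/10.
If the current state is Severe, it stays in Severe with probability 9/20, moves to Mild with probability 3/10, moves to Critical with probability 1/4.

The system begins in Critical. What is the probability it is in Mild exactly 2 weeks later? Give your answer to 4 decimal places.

Sum over the intermediate state after 1 week:
P = P(Critical→Critical)·P(Critical→Mild) + P(Critical→Mild)·P(Mild→Mild) + P(Critical→Severe)·P(Severe→Mild)
  = 0.3×0.4 + 0.4×0.3 + 0.3×0.3
  = 0.1200 + 0.1200 + 0.0900 = 0.3300

0.3300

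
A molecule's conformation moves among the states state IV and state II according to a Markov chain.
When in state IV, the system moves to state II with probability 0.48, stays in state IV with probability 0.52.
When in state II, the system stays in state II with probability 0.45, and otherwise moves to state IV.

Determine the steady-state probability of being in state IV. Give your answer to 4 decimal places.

0.5340

Let the stationary distribution be π with π = πP and π_1 + π_2 = 1.
π_1 = 0.52·π_1 + 0.55·π_2
Solving with the normalization constraint gives π = (0.5340, 0.4660).
So the stationary probability of state IV is 0.5340.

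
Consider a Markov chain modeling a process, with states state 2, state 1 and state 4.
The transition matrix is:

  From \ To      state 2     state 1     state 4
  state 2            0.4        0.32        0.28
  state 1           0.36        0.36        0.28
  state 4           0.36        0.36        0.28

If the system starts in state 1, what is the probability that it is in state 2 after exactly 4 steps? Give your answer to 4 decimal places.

0.3750

Propagate the distribution vector 4 steps from state 1.
After 0 steps: (0.0000, 1.0000, 0.0000)
After 1 step: (0.3600, 0.3600, 0.2800)
After 2 steps: (0.3744, 0.3456, 0.2800)
After 3 steps: (0.3750, 0.3450, 0.2800)
After 4 steps: (0.3750, 0.3450, 0.2800)
P(in state 2 after 4 steps) = 0.3750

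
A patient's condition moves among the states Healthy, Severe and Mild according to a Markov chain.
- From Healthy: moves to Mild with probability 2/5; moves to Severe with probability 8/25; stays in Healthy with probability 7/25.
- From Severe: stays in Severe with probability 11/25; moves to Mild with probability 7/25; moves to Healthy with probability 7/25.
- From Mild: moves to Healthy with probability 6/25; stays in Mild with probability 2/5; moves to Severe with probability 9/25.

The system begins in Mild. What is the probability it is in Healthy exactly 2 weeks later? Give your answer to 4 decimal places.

Sum over the intermediate state after 1 week:
P = P(Mild→Healthy)·P(Healthy→Healthy) + P(Mild→Severe)·P(Severe→Healthy) + P(Mild→Mild)·P(Mild→Healthy)
  = 0.24×0.28 + 0.36×0.28 + 0.4×0.24
  = 0.0672 + 0.1008 + 0.0960 = 0.2640

0.2640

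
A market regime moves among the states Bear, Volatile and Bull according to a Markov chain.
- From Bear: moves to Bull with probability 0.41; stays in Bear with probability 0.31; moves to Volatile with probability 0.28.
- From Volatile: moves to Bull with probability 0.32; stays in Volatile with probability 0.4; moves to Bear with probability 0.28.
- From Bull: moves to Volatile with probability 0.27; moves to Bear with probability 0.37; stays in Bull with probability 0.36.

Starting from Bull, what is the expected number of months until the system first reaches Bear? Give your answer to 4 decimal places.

2.9234

Let t(s) be the expected number of months to first reach Bear from state s, with t(Bear) = 0. Conditioning on the first month:
t(Volatile) = 1 + 0.4·t(Volatile) + 0.32·t(Bull)
t(Bull) = 1 + 0.27·t(Volatile) + 0.36·t(Bull)
Solving: t(Volatile) = 3.2258, t(Bull) = 2.9234.
Expected months from Bull to Bear: 2.9234.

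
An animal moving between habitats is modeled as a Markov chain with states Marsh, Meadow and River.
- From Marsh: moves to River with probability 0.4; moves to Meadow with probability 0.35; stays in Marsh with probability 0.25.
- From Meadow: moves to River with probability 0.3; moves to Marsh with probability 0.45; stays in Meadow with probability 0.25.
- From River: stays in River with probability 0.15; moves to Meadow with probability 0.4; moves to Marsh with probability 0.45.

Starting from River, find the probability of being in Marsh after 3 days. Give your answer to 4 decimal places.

0.3780

Propagate the distribution vector 3 days from River.
After 0 days: (0.0000, 0.0000, 1.0000)
After 1 day: (0.4500, 0.4000, 0.1500)
After 2 days: (0.3600, 0.3175, 0.3225)
After 3 days: (0.3780, 0.3344, 0.2876)
P(in Marsh after 3 days) = 0.3780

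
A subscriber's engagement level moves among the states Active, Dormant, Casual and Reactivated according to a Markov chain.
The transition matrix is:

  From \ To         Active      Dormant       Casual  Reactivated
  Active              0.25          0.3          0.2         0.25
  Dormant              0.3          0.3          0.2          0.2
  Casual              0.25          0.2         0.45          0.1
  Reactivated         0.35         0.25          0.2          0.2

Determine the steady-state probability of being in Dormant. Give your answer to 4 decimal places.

Let the stationary distribution be π with π = πP and π_1 + π_2 + π_3 + π_4 = 1.
π_1 = 0.25·π_1 + 0.3·π_2 + 0.25·π_3 + 0.35·π_4
π_2 = 0.3·π_1 + 0.3·π_2 + 0.2·π_3 + 0.25·π_4
π_3 = 0.2·π_1 + 0.2·π_2 + 0.45·π_3 + 0.2·π_4
Solving with the normalization constraint gives π = (0.2819, 0.2640, 0.2667, 0.1874).
So the stationary probability of Dormant is 0.2640.

0.2640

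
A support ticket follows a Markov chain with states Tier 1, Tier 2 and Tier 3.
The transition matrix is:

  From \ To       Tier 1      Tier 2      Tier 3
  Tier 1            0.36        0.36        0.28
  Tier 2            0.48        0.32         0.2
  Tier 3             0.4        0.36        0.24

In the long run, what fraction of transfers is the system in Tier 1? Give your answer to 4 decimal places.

0.4112

Let the stationary distribution be π with π = πP and π_1 + π_2 + π_3 = 1.
π_1 = 0.36·π_1 + 0.48·π_2 + 0.4·π_3
π_2 = 0.36·π_1 + 0.32·π_2 + 0.36·π_3
Solving with the normalization constraint gives π = (0.4112, 0.3462, 0.2426).
So the stationary probability of Tier 1 is 0.4112.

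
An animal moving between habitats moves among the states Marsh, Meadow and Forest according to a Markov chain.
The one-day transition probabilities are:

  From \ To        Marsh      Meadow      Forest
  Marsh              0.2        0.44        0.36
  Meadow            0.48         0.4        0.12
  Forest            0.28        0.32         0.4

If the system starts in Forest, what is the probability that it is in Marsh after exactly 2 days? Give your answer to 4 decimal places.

0.3216

Sum over the intermediate state after 1 day:
P = P(Forest→Marsh)·P(Marsh→Marsh) + P(Forest→Meadow)·P(Meadow→Marsh) + P(Forest→Forest)·P(Forest→Marsh)
  = 0.28×0.2 + 0.32×0.48 + 0.4×0.28
  = 0.0560 + 0.1536 + 0.1120 = 0.3216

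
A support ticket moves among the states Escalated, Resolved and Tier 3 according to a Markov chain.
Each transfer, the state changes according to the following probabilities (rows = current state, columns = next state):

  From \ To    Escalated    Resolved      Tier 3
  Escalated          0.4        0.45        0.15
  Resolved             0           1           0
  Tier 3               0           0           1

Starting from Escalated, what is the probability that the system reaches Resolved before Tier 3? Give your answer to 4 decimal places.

0.7500

Let h(s) be the probability of absorption at Resolved starting from transient state s. Then h(Resolved) = 1 and h(Tier 3) = 0. By first-step analysis:
h(Escalated) = 0.4·h(Escalated) + 0.45·1 + 0.15·0
Solving: h(Escalated) = 0.7500.
Starting from Escalated, the probability is 0.7500.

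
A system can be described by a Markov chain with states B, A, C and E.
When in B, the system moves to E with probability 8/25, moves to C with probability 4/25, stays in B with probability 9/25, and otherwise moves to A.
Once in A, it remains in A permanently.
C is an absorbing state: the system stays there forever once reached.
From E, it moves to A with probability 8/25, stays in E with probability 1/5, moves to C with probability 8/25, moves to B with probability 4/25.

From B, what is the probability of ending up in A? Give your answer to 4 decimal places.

0.5000

Let h(s) be the probability of absorption at A starting from transient state s. Then h(A) = 1 and h(C) = 0. By first-step analysis:
h(B) = 0.36·h(B) + 0.16·1 + 0.16·0 + 0.32·h(E)
h(E) = 0.16·h(B) + 0.32·1 + 0.32·0 + 0.2·h(E)
Solving: h(B) = 0.5000, h(E) = 0.5000.
Starting from B, the probability is 0.5000.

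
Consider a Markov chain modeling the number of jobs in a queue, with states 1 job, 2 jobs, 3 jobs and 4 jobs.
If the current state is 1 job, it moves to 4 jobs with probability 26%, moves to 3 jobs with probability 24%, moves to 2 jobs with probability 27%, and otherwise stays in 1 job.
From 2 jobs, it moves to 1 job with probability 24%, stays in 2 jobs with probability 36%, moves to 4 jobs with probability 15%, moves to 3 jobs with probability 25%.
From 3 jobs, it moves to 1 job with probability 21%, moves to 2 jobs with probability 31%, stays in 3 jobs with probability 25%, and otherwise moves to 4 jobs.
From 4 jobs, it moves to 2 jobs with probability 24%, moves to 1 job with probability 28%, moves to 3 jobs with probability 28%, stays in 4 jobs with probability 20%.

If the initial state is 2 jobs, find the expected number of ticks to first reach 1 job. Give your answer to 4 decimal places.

Let t(s) be the expected number of ticks to first reach 1 job from state s, with t(1 job) = 0. Conditioning on the first tick:
t(2 jobs) = 1 + 0.36·t(2 jobs) + 0.25·t(3 jobs) + 0.15·t(4 jobs)
t(3 jobs) = 1 + 0.31·t(2 jobs) + 0.25·t(3 jobs) + 0.23·t(4 jobs)
t(4 jobs) = 1 + 0.24·t(2 jobs) + 0.28·t(3 jobs) + 0.2·t(4 jobs)
Solving: t(2 jobs) = 4.1751, t(3 jobs) = 4.2866, t(4 jobs) = 4.0028.
Expected ticks from 2 jobs to 1 job: 4.1751.

4.1751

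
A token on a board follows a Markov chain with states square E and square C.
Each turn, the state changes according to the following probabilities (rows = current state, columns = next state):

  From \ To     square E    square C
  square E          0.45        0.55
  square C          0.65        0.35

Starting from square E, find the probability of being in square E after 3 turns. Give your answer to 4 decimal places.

0.5380

Propagate the distribution vector 3 turns from square E.
After 0 turns: (1.0000, 0.0000)
After 1 turn: (0.4500, 0.5500)
After 2 turns: (0.5600, 0.4400)
After 3 turns: (0.5380, 0.4620)
P(in square E after 3 turns) = 0.5380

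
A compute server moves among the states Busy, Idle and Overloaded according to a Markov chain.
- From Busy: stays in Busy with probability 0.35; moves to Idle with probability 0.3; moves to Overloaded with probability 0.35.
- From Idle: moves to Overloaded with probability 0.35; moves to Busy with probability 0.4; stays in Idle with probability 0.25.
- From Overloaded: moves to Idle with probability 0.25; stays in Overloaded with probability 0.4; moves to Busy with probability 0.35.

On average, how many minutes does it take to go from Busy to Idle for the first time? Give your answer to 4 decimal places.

3.5514

Let t(s) be the expected number of minutes to first reach Idle from state s, with t(Idle) = 0. Conditioning on the first minute:
t(Busy) = 1 + 0.35·t(Busy) + 0.35·t(Overloaded)
t(Overloaded) = 1 + 0.35·t(Busy) + 0.4·t(Overloaded)
Solving: t(Busy) = 3.5514, t(Overloaded) = 3.7383.
Expected minutes from Busy to Idle: 3.5514.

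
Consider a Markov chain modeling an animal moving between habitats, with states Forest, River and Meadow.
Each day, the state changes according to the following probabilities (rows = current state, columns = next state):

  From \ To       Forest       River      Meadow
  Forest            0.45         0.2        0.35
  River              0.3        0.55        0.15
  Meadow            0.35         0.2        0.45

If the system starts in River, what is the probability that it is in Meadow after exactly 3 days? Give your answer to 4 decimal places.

Propagate the distribution vector 3 days from River.
After 0 days: (0.0000, 1.0000, 0.0000)
After 1 day: (0.3000, 0.5500, 0.1500)
After 2 days: (0.3525, 0.3925, 0.2550)
After 3 days: (0.3656, 0.3374, 0.2970)
P(in Meadow after 3 days) = 0.2970

0.2970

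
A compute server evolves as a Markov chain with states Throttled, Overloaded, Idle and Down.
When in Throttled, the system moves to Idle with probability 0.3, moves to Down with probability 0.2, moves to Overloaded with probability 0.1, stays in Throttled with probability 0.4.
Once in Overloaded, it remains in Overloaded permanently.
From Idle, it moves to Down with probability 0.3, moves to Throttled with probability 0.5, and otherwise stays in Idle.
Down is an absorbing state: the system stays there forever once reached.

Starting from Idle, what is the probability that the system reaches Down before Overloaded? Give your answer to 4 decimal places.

Let h(s) be the probability of absorption at Down starting from transient state s. Then h(Down) = 1 and h(Overloaded) = 0. By first-step analysis:
h(Throttled) = 0.4·h(Throttled) + 0.1·0 + 0.3·h(Idle) + 0.2·1
h(Idle) = 0.5·h(Throttled) + 0.2·h(Idle) + 0.3·1
Solving: h(Throttled) = 0.7576, h(Idle) = 0.8485.
Starting from Idle, the probability is 0.8485.

0.8485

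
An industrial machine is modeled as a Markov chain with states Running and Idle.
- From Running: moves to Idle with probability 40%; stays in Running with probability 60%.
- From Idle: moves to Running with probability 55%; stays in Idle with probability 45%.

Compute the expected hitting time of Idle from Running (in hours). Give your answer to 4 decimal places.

2.5000

Let t(s) be the expected number of hours to first reach Idle from state s, with t(Idle) = 0. Conditioning on the first hour:
t(Running) = 1 + 0.6·t(Running)
Solving: t(Running) = 2.5000.
Expected hours from Running to Idle: 2.5000.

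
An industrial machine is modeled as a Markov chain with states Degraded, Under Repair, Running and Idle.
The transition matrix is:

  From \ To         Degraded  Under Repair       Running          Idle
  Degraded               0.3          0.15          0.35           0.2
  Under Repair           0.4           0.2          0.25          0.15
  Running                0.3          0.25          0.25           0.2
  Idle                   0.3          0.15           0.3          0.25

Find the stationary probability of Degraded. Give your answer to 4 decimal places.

0.3189

Let the stationary distribution be π with π = πP and π_1 + π_2 + π_3 + π_4 = 1.
π_1 = 0.3·π_1 + 0.4·π_2 + 0.3·π_3 + 0.3·π_4
π_2 = 0.15·π_1 + 0.2·π_2 + 0.25·π_3 + 0.15·π_4
π_3 = 0.35·π_1 + 0.25·π_2 + 0.25·π_3 + 0.3·π_4
Solving with the normalization constraint gives π = (0.3189, 0.1886, 0.2919, 0.2006).
So the stationary probability of Degraded is 0.3189.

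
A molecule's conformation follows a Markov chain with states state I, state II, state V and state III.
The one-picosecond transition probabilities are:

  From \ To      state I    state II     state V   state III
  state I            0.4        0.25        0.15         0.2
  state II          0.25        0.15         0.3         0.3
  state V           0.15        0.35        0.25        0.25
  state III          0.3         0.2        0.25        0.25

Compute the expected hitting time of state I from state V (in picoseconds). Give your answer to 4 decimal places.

4.6442

Let t(s) be the expected number of picoseconds to first reach state I from state s, with t(state I) = 0. Conditioning on the first picosecond:
t(state II) = 1 + 0.15·t(state II) + 0.3·t(state V) + 0.3·t(state III)
t(state V) = 1 + 0.35·t(state II) + 0.25·t(state V) + 0.25·t(state III)
t(state III) = 1 + 0.2·t(state II) + 0.25·t(state V) + 0.25·t(state III)
Solving: t(state II) = 4.2308, t(state V) = 4.6442, t(state III) = 4.0096.
Expected picoseconds from state V to state I: 4.6442.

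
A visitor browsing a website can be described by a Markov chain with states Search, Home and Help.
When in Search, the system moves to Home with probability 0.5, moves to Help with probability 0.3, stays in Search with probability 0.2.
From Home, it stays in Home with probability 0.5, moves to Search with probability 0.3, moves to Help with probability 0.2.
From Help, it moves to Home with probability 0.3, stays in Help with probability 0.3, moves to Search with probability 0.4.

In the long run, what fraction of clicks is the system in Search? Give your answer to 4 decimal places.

Let the stationary distribution be π with π = πP and π_1 + π_2 + π_3 = 1.
π_1 = 0.2·π_1 + 0.3·π_2 + 0.4·π_3
π_2 = 0.5·π_1 + 0.5·π_2 + 0.3·π_3
Solving with the normalization constraint gives π = (0.2959, 0.4490, 0.2551).
So the stationary probability of Search is 0.2959.

0.2959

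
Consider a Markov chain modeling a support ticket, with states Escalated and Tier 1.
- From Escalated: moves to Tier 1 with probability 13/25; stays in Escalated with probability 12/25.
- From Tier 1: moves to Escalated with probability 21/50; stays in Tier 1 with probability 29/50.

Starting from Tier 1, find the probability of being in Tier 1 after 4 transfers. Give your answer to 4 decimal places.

0.5532

Propagate the distribution vector 4 transfers from Tier 1.
After 0 transfers: (0.0000, 1.0000)
After 1 transfer: (0.4200, 0.5800)
After 2 transfers: (0.4452, 0.5548)
After 3 transfers: (0.4467, 0.5533)
After 4 transfers: (0.4468, 0.5532)
P(in Tier 1 after 4 transfers) = 0.5532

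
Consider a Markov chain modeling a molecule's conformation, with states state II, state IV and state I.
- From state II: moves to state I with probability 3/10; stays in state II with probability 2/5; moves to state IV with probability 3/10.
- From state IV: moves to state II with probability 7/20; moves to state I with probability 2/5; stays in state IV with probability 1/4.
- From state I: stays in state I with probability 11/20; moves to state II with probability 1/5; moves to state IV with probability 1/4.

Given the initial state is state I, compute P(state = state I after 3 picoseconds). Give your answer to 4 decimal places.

Propagate the distribution vector 3 picoseconds from state I.
After 0 picoseconds: (0.0000, 0.0000, 1.0000)
After 1 picosecond: (0.2000, 0.2500, 0.5500)
After 2 picoseconds: (0.2775, 0.2600, 0.4625)
After 3 picoseconds: (0.2945, 0.2639, 0.4416)
P(in state I after 3 picoseconds) = 0.4416

0.4416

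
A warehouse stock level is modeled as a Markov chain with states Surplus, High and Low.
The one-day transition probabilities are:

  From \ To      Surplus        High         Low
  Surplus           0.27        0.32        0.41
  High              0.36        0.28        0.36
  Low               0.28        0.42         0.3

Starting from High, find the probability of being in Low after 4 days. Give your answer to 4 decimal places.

0.3540

Propagate the distribution vector 4 days from High.
After 0 days: (0.0000, 1.0000, 0.0000)
After 1 day: (0.3600, 0.2800, 0.3600)
After 2 days: (0.2988, 0.3448, 0.3564)
After 3 days: (0.3046, 0.3418, 0.3536)
After 4 days: (0.3043, 0.3417, 0.3540)
P(in Low after 4 days) = 0.3540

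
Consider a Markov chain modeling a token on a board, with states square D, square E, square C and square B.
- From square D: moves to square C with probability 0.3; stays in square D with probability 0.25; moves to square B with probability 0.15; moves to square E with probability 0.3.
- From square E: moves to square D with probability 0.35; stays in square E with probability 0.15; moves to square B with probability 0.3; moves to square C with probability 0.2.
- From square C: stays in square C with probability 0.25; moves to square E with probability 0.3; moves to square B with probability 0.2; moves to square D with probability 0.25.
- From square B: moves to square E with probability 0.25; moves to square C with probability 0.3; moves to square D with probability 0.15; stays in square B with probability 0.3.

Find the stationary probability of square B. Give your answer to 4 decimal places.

Let the stationary distribution be π with π = πP and π_1 + π_2 + π_3 + π_4 = 1.
π_1 = 0.25·π_1 + 0.35·π_2 + 0.25·π_3 + 0.15·π_4
π_2 = 0.3·π_1 + 0.15·π_2 + 0.3·π_3 + 0.25·π_4
π_3 = 0.3·π_1 + 0.2·π_2 + 0.25·π_3 + 0.3·π_4
Solving with the normalization constraint gives π = (0.2515, 0.2506, 0.2618, 0.2361).
So the stationary probability of square B is 0.2361.

0.2361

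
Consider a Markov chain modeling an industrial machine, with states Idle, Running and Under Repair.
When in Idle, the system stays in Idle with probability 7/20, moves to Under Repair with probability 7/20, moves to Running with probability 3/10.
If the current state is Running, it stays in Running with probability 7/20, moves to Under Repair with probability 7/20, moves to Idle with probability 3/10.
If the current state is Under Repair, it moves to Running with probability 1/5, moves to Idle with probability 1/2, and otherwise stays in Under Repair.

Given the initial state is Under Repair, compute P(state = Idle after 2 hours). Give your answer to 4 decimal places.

0.3850

Sum over the intermediate state after 1 hour:
P = P(Under Repair→Idle)·P(Idle→Idle) + P(Under Repair→Running)·P(Running→Idle) + P(Under Repair→Under Repair)·P(Under Repair→Idle)
  = 0.5×0.35 + 0.2×0.3 + 0.3×0.5
  = 0.1750 + 0.0600 + 0.1500 = 0.3850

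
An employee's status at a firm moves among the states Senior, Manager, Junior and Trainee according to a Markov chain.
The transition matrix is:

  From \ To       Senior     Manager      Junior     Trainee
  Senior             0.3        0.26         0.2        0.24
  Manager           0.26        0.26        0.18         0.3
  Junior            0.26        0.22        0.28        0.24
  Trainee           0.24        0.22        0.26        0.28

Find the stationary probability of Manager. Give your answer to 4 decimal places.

Let the stationary distribution be π with π = πP and π_1 + π_2 + π_3 + π_4 = 1.
π_1 = 0.3·π_1 + 0.26·π_2 + 0.26·π_3 + 0.24·π_4
π_2 = 0.26·π_1 + 0.26·π_2 + 0.22·π_3 + 0.22·π_4
π_3 = 0.2·π_1 + 0.18·π_2 + 0.28·π_3 + 0.26·π_4
Solving with the normalization constraint gives π = (0.2653, 0.2402, 0.2295, 0.2650).
So the stationary probability of Manager is 0.2402.

0.2402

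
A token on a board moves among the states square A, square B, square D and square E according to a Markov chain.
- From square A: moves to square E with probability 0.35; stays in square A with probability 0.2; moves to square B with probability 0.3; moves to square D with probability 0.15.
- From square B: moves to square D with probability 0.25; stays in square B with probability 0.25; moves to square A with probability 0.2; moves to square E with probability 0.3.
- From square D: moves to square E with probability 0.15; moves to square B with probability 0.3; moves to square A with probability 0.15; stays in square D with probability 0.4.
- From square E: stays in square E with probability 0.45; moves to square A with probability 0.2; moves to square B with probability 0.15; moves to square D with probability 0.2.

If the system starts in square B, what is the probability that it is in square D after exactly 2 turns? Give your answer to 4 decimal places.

Propagate the distribution vector 2 turns from square B.
After 0 turns: (0.0000, 1.0000, 0.0000, 0.0000)
After 1 turn: (0.2000, 0.2500, 0.2500, 0.3000)
After 2 turns: (0.1875, 0.2425, 0.2525, 0.3175)
P(in square D after 2 turns) = 0.2525

0.2525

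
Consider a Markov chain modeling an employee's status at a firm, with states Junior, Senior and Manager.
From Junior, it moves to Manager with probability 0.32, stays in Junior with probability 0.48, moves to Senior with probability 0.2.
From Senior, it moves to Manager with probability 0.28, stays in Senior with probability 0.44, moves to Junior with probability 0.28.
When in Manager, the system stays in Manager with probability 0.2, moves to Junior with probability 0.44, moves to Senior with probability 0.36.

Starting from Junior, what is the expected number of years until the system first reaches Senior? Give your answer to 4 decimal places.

4.0698

Let t(s) be the expected number of years to first reach Senior from state s, with t(Senior) = 0. Conditioning on the first year:
t(Junior) = 1 + 0.48·t(Junior) + 0.32·t(Manager)
t(Manager) = 1 + 0.44·t(Junior) + 0.2·t(Manager)
Solving: t(Junior) = 4.0698, t(Manager) = 3.4884.
Expected years from Junior to Senior: 4.0698.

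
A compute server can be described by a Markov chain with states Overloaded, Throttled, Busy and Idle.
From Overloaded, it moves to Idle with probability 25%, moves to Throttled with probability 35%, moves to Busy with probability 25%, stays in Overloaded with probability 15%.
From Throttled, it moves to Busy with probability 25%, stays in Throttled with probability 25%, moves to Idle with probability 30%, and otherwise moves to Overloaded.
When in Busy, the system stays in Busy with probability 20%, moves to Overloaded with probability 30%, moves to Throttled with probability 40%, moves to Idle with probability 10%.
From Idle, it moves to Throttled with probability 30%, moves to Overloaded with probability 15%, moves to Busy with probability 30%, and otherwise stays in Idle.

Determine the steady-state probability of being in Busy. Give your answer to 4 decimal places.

Let the stationary distribution be π with π = πP and π_1 + π_2 + π_3 + π_4 = 1.
π_1 = 0.15·π_1 + 0.2·π_2 + 0.3·π_3 + 0.15·π_4
π_2 = 0.35·π_1 + 0.25·π_2 + 0.4·π_3 + 0.3·π_4
π_3 = 0.25·π_1 + 0.25·π_2 + 0.2·π_3 + 0.3·π_4
Solving with the normalization constraint gives π = (0.2033, 0.3191, 0.2490, 0.2286).
So the stationary probability of Busy is 0.2490.

0.2490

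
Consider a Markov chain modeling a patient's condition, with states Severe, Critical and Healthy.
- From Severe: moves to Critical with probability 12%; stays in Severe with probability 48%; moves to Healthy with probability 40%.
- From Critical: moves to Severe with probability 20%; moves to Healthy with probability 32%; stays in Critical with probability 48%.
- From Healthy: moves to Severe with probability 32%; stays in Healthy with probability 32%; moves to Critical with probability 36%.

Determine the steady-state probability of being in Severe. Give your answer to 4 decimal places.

0.3356

Let the stationary distribution be π with π = πP and π_1 + π_2 + π_3 = 1.
π_1 = 0.48·π_1 + 0.2·π_2 + 0.32·π_3
π_2 = 0.12·π_1 + 0.48·π_2 + 0.36·π_3
Solving with the normalization constraint gives π = (0.3356, 0.3176, 0.3468).
So the stationary probability of Severe is 0.3356.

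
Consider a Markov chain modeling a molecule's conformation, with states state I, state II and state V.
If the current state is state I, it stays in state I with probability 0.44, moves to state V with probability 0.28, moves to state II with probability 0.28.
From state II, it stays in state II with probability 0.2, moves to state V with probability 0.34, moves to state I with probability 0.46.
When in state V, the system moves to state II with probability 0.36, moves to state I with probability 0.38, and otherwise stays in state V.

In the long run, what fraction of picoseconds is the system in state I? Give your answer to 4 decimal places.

0.4282

Let the stationary distribution be π with π = πP and π_1 + π_2 + π_3 = 1.
π_1 = 0.44·π_1 + 0.46·π_2 + 0.38·π_3
π_2 = 0.28·π_1 + 0.2·π_2 + 0.36·π_3
Solving with the normalization constraint gives π = (0.4282, 0.2808, 0.2910).
So the stationary probability of state I is 0.4282.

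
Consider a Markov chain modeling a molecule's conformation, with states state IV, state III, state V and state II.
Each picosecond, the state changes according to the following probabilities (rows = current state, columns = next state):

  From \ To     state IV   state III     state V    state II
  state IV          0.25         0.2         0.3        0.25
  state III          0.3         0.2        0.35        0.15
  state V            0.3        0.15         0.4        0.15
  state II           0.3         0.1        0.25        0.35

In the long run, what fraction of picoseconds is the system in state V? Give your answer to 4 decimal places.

0.3299

Let the stationary distribution be π with π = πP and π_1 + π_2 + π_3 + π_4 = 1.
π_1 = 0.25·π_1 + 0.3·π_2 + 0.3·π_3 + 0.3·π_4
π_2 = 0.2·π_1 + 0.2·π_2 + 0.15·π_3 + 0.1·π_4
π_3 = 0.3·π_1 + 0.35·π_2 + 0.4·π_3 + 0.25·π_4
Solving with the normalization constraint gives π = (0.2857, 0.1612, 0.3299, 0.2232).
So the stationary probability of state V is 0.3299.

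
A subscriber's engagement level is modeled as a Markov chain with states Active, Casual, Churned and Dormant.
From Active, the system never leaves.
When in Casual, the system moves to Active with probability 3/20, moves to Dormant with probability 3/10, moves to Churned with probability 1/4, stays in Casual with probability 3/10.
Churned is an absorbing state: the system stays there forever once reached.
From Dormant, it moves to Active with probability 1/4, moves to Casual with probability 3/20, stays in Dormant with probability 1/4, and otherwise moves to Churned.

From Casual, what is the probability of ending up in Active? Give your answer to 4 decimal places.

Let h(s) be the probability of absorption at Active starting from transient state s. Then h(Active) = 1 and h(Churned) = 0. By first-step analysis:
h(Casual) = 0.15·1 + 0.3·h(Casual) + 0.25·0 + 0.3·h(Dormant)
h(Dormant) = 0.25·1 + 0.15·h(Casual) + 0.35·0 + 0.25·h(Dormant)
Solving: h(Casual) = 0.3906, h(Dormant) = 0.4115.
Starting from Casual, the probability is 0.3906.

0.3906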